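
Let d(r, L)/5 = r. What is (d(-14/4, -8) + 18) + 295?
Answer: 591/2 ≈ 295.50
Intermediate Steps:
d(r, L) = 5*r
(d(-14/4, -8) + 18) + 295 = (5*(-14/4) + 18) + 295 = (5*(-14*¼) + 18) + 295 = (5*(-7/2) + 18) + 295 = (-35/2 + 18) + 295 = ½ + 295 = 591/2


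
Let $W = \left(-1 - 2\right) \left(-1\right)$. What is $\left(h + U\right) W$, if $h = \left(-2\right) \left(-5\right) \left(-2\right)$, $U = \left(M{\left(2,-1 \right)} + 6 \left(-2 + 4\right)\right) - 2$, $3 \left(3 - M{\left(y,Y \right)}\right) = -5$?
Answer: $-16$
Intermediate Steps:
$M{\left(y,Y \right)} = \frac{14}{3}$ ($M{\left(y,Y \right)} = 3 - - \frac{5}{3} = 3 + \frac{5}{3} = \frac{14}{3}$)
$W = 3$ ($W = \left(-3\right) \left(-1\right) = 3$)
$U = \frac{44}{3}$ ($U = \left(\frac{14}{3} + 6 \left(-2 + 4\right)\right) - 2 = \left(\frac{14}{3} + 6 \cdot 2\right) - 2 = \left(\frac{14}{3} + 12\right) - 2 = \frac{50}{3} - 2 = \frac{44}{3} \approx 14.667$)
$h = -20$ ($h = 10 \left(-2\right) = -20$)
$\left(h + U\right) W = \left(-20 + \frac{44}{3}\right) 3 = \left(- \frac{16}{3}\right) 3 = -16$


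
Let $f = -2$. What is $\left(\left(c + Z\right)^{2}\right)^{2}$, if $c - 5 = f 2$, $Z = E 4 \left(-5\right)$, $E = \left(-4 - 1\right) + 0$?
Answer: $104060401$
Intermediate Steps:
$E = -5$ ($E = -5 + 0 = -5$)
$Z = 100$ ($Z = \left(-5\right) 4 \left(-5\right) = \left(-20\right) \left(-5\right) = 100$)
$c = 1$ ($c = 5 - 4 = 1$)
$\left(\left(c + Z\right)^{2}\right)^{2} = \left(\left(1 + 100\right)^{2}\right)^{2} = \left(101^{2}\right)^{2} = 10201^{2} = 104060401$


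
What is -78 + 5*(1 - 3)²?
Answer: -58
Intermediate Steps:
-78 + 5*(1 - 3)² = -78 + 5*(-2)² = -78 + 5*4 = -78 + 20 = -58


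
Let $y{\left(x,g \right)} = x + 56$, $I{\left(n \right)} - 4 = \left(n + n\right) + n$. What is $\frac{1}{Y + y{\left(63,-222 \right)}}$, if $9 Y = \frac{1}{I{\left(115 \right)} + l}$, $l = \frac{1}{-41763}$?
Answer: $\frac{43725858}{5203391023} \approx 0.0084033$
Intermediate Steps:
$I{\left(n \right)} = 4 + 3 n$ ($I{\left(n \right)} = 4 + \left(\left(n + n\right) + n\right) = 4 + \left(2 n + n\right) = 4 + 3 n$)
$l = - \frac{1}{41763} \approx -2.3945 \cdot 10^{-5}$
$y{\left(x,g \right)} = 56 + x$
$Y = \frac{13921}{43725858}$ ($Y = \frac{1}{9 \left(\left(4 + 3 \cdot 115\right) - \frac{1}{41763}\right)} = \frac{1}{9 \left(\left(4 + 345\right) - \frac{1}{41763}\right)} = \frac{1}{9 \left(349 - \frac{1}{41763}\right)} = \frac{1}{9 \cdot \frac{14575286}{41763}} = \frac{1}{9} \cdot \frac{41763}{14575286} = \frac{13921}{43725858} \approx 0.00031837$)
$\frac{1}{Y + y{\left(63,-222 \right)}} = \frac{1}{\frac{13921}{43725858} + \left(56 + 63\right)} = \frac{1}{\frac{13921}{43725858} + 119} = \frac{1}{\frac{5203391023}{43725858}} = \frac{43725858}{5203391023}$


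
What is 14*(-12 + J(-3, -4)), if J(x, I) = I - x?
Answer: -182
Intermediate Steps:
14*(-12 + J(-3, -4)) = 14*(-12 + (-4 - 1*(-3))) = 14*(-12 + (-4 + 3)) = 14*(-12 - 1) = 14*(-13) = -182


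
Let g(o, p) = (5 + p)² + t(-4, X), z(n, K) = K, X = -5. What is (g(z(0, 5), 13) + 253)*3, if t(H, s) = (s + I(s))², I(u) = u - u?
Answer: 1806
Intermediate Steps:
I(u) = 0
t(H, s) = s² (t(H, s) = (s + 0)² = s²)
g(o, p) = 25 + (5 + p)² (g(o, p) = (5 + p)² + (-5)² = (5 + p)² + 25 = 25 + (5 + p)²)
(g(z(0, 5), 13) + 253)*3 = ((25 + (5 + 13)²) + 253)*3 = ((25 + 18²) + 253)*3 = ((25 + 324) + 253)*3 = (349 + 253)*3 = 602*3 = 1806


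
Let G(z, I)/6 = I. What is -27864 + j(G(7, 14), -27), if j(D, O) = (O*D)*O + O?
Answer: 33345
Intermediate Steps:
G(z, I) = 6*I
j(D, O) = O + D*O**2 (j(D, O) = (D*O)*O + O = D*O**2 + O = O + D*O**2)
-27864 + j(G(7, 14), -27) = -27864 - 27*(1 + (6*14)*(-27)) = -27864 - 27*(1 + 84*(-27)) = -27864 - 27*(1 - 2268) = -27864 - 27*(-2267) = -27864 + 61209 = 33345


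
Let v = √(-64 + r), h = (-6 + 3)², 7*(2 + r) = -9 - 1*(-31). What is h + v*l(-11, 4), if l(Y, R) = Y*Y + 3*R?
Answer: 9 + 38*I*√770 ≈ 9.0 + 1054.5*I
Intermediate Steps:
r = 8/7 (r = -2 + (-9 - 1*(-31))/7 = -2 + (-9 + 31)/7 = -2 + (⅐)*22 = -2 + 22/7 = 8/7 ≈ 1.1429)
l(Y, R) = Y² + 3*R
h = 9 (h = (-3)² = 9)
v = 2*I*√770/7 (v = √(-64 + 8/7) = √(-440/7) = 2*I*√770/7 ≈ 7.9283*I)
h + v*l(-11, 4) = 9 + (2*I*√770/7)*((-11)² + 3*4) = 9 + (2*I*√770/7)*(121 + 12) = 9 + (2*I*√770/7)*133 = 9 + 38*I*√770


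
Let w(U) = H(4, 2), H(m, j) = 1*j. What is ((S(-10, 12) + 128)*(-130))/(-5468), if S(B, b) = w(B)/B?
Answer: 8307/2734 ≈ 3.0384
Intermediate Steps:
H(m, j) = j
w(U) = 2
S(B, b) = 2/B
((S(-10, 12) + 128)*(-130))/(-5468) = ((2/(-10) + 128)*(-130))/(-5468) = ((2*(-⅒) + 128)*(-130))*(-1/5468) = ((-⅕ + 128)*(-130))*(-1/5468) = ((639/5)*(-130))*(-1/5468) = -16614*(-1/5468) = 8307/2734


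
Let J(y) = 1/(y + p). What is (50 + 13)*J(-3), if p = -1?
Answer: -63/4 ≈ -15.750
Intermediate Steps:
J(y) = 1/(-1 + y) (J(y) = 1/(y - 1) = 1/(-1 + y))
(50 + 13)*J(-3) = (50 + 13)/(-1 - 3) = 63/(-4) = 63*(-1/4) = -63/4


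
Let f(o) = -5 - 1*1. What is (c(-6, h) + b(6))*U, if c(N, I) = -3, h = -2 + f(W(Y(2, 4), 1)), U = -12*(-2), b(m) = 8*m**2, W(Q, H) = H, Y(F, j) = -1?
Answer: 6840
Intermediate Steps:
f(o) = -6 (f(o) = -5 - 1 = -6)
U = 24
h = -8 (h = -2 - 6 = -8)
(c(-6, h) + b(6))*U = (-3 + 8*6**2)*24 = (-3 + 8*36)*24 = (-3 + 288)*24 = 285*24 = 6840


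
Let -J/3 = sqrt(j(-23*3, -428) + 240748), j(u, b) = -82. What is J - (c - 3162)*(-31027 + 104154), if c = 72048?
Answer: -5037426522 - 3*sqrt(240666) ≈ -5.0374e+9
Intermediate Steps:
J = -3*sqrt(240666) (J = -3*sqrt(-82 + 240748) = -3*sqrt(240666) ≈ -1471.7)
J - (c - 3162)*(-31027 + 104154) = -3*sqrt(240666) - (72048 - 3162)*(-31027 + 104154) = -3*sqrt(240666) - 68886*73127 = -3*sqrt(240666) - 1*5037426522 = -3*sqrt(240666) - 5037426522 = -5037426522 - 3*sqrt(240666)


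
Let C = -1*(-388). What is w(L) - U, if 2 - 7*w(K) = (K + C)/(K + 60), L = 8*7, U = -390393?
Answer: 79249726/203 ≈ 3.9039e+5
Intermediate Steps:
C = 388
L = 56
w(K) = 2/7 - (388 + K)/(7*(60 + K)) (w(K) = 2/7 - (K + 388)/(7*(K + 60)) = 2/7 - (388 + K)/(7*(60 + K)))
w(L) - U = (-268 + 56)/(7*(60 + 56)) - 1*(-390393) = (⅐)*(-212)/116 + 390393 = (⅐)*(1/116)*(-212) + 390393 = -53/203 + 390393 = 79249726/203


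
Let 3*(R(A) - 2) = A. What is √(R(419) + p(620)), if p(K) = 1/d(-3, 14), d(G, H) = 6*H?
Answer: √27769/14 ≈ 11.903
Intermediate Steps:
R(A) = 2 + A/3
p(K) = 1/84 (p(K) = 1/(6*14) = 1/84)
√(R(419) + p(620)) = √((2 + (⅓)*419) + 1/84) = √((2 + 419/3) + 1/84) = √(425/3 + 1/84) = √(3967/28) = √27769/14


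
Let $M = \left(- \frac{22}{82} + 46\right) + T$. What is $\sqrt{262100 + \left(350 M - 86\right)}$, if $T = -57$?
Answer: $\frac{\sqrt{433815834}}{41} \approx 508.01$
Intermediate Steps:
$M = - \frac{462}{41}$ ($M = \left(- \frac{22}{82} + 46\right) - 57 = \left(\left(-22\right) \frac{1}{82} + 46\right) - 57 = \left(- \frac{11}{41} + 46\right) - 57 = \frac{1875}{41} - 57 = - \frac{462}{41} \approx -11.268$)
$\sqrt{262100 + \left(350 M - 86\right)} = \sqrt{262100 + \left(350 \left(- \frac{462}{41}\right) - 86\right)} = \sqrt{262100 - \frac{165226}{41}} = \sqrt{\frac{10580874}{41}} = \frac{\sqrt{433815834}}{41}$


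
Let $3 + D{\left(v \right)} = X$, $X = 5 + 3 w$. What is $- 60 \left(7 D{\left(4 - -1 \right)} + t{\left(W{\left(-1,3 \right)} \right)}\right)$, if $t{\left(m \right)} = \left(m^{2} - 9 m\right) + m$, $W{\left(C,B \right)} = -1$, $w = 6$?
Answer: $-8940$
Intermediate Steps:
$X = 23$ ($X = 5 + 3 \cdot 6 = 5 + 18 = 23$)
$t{\left(m \right)} = m^{2} - 8 m$
$D{\left(v \right)} = 20$ ($D{\left(v \right)} = -3 + 23 = 20$)
$- 60 \left(7 D{\left(4 - -1 \right)} + t{\left(W{\left(-1,3 \right)} \right)}\right) = - 60 \left(7 \cdot 20 - \left(-8 - 1\right)\right) = - 60 \left(140 - -9\right) = - 60 \left(140 + 9\right) = \left(-60\right) 149 = -8940$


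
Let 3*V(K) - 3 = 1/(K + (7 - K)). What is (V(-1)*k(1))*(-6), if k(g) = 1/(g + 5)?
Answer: -22/21 ≈ -1.0476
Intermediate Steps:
V(K) = 22/21 (V(K) = 1 + 1/(3*(K + (7 - K))) = 1 + (⅓)/7 = 1 + (⅓)*(⅐) = 1 + 1/21 = 22/21)
k(g) = 1/(5 + g)
(V(-1)*k(1))*(-6) = (22/(21*(5 + 1)))*(-6) = ((22/21)/6)*(-6) = ((22/21)*(⅙))*(-6) = (11/63)*(-6) = -22/21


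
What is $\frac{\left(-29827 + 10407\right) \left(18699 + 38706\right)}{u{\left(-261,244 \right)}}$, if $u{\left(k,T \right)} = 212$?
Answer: $- \frac{278701275}{53} \approx -5.2585 \cdot 10^{6}$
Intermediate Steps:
$\frac{\left(-29827 + 10407\right) \left(18699 + 38706\right)}{u{\left(-261,244 \right)}} = \frac{\left(-29827 + 10407\right) \left(18699 + 38706\right)}{212} = \left(-19420\right) 57405 \cdot \frac{1}{212} = \left(-1114805100\right) \frac{1}{212} = - \frac{278701275}{53}$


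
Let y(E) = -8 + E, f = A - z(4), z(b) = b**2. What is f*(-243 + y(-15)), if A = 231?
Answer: -57190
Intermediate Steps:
f = 215 (f = 231 - 1*4**2 = 231 - 1*16 = 231 - 16 = 215)
f*(-243 + y(-15)) = 215*(-243 + (-8 - 15)) = 215*(-243 - 23) = 215*(-266) = -57190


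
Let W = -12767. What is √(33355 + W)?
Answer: 2*√5147 ≈ 143.49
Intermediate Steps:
√(33355 + W) = √(33355 - 12767) = √20588 = 2*√5147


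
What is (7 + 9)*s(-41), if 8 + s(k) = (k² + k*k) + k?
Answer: 53008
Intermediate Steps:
s(k) = -8 + k + 2*k² (s(k) = -8 + ((k² + k*k) + k) = -8 + ((k² + k²) + k) = -8 + (2*k² + k) = -8 + (k + 2*k²) = -8 + k + 2*k²)
(7 + 9)*s(-41) = (7 + 9)*(-8 - 41 + 2*(-41)²) = 16*(-8 - 41 + 2*1681) = 16*(-8 - 41 + 3362) = 16*3313 = 53008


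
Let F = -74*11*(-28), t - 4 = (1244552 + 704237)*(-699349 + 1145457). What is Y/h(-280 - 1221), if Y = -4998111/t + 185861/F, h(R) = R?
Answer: -6732580465030961/1239243694456126128 ≈ -0.0054328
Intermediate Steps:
t = 869370363216 (t = 4 + (1244552 + 704237)*(-699349 + 1145457) = 4 + 1948789*446108 = 4 + 869370363212 = 869370363216)
F = 22792 (F = -814*(-28) = 22792)
Y = 6732580465030961/825612054934128 (Y = -4998111/869370363216 + 185861/22792 = -4998111*1/869370363216 + 185861*(1/22792) = -1666037/289790121072 + 185861/22792 = 6732580465030961/825612054934128 ≈ 8.1546)
Y/h(-280 - 1221) = 6732580465030961/(825612054934128*(-280 - 1221)) = (6732580465030961/825612054934128)/(-1501) = (6732580465030961/825612054934128)*(-1/1501) = -6732580465030961/1239243694456126128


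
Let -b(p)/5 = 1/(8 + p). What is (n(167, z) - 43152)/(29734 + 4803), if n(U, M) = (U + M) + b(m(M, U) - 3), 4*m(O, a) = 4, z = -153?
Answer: -258833/207222 ≈ -1.2491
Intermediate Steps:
m(O, a) = 1 (m(O, a) = (1/4)*4 = 1)
b(p) = -5/(8 + p)
n(U, M) = -5/6 + M + U (n(U, M) = (U + M) - 5/(8 + (1 - 3)) = (M + U) - 5/(8 - 2) = (M + U) - 5/6 = -5/6 + M + U)
(n(167, z) - 43152)/(29734 + 4803) = ((-5/6 - 153 + 167) - 43152)/(29734 + 4803) = (79/6 - 43152)/34537 = -258833/6*1/34537 = -258833/207222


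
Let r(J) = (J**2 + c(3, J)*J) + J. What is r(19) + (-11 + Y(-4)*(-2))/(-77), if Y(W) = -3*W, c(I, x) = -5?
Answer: 3140/11 ≈ 285.45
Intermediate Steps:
r(J) = J**2 - 4*J (r(J) = (J**2 - 5*J) + J = J**2 - 4*J)
r(19) + (-11 + Y(-4)*(-2))/(-77) = 19*(-4 + 19) + (-11 - 3*(-4)*(-2))/(-77) = 19*15 + (-11 + 12*(-2))*(-1/77) = 285 + (-11 - 24)*(-1/77) = 285 - 35*(-1/77) = 285 + 5/11 = 3140/11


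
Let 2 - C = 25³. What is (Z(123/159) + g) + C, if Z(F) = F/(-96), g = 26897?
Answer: 57362071/5088 ≈ 11274.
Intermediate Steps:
Z(F) = -F/96 (Z(F) = F*(-1/96) = -F/96)
C = -15623 (C = 2 - 1*25³ = 2 - 1*15625 = 2 - 15625 = -15623)
(Z(123/159) + g) + C = (-41/(32*159) + 26897) - 15623 = (-1/96*41/53 + 26897) - 15623 = (-41/5088 + 26897) - 15623 = 136851895/5088 - 15623 = 57362071/5088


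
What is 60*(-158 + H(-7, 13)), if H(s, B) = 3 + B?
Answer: -8520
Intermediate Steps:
60*(-158 + H(-7, 13)) = 60*(-158 + (3 + 13)) = 60*(-158 + 16) = 60*(-142) = -8520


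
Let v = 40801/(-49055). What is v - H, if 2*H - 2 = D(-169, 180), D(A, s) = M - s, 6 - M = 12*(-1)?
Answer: 3883599/49055 ≈ 79.168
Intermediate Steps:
v = -40801/49055 (v = 40801*(-1/49055) = -40801/49055 ≈ -0.83174)
M = 18 (M = 6 - 12*(-1) = 6 - 1*(-12) = 6 + 12 = 18)
D(A, s) = 18 - s
H = -80 (H = 1 + (18 - 1*180)/2 = 1 + (18 - 180)/2 = 1 + (1/2)*(-162) = 1 - 81 = -80)
v - H = -40801/49055 - 1*(-80) = -40801/49055 + 80 = 3883599/49055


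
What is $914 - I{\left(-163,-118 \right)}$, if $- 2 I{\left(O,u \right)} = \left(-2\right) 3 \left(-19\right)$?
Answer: $971$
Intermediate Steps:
$I{\left(O,u \right)} = -57$ ($I{\left(O,u \right)} = - \frac{\left(-2\right) 3 \left(-19\right)}{2} = - \frac{\left(-6\right) \left(-19\right)}{2} = \left(- \frac{1}{2}\right) 114 = -57$)
$914 - I{\left(-163,-118 \right)} = 914 - -57 = 914 + 57 = 971$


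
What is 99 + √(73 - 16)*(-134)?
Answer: 99 - 134*√57 ≈ -912.68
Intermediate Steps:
99 + √(73 - 16)*(-134) = 99 + √57*(-134) = 99 - 134*√57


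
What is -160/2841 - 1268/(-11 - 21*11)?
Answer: 1781834/343761 ≈ 5.1833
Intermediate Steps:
-160/2841 - 1268/(-11 - 21*11) = -160*1/2841 - 1268/(-11 - 231) = -160/2841 - 1268/(-242) = -160/2841 - 1268*(-1/242) = -160/2841 + 634/121 = 1781834/343761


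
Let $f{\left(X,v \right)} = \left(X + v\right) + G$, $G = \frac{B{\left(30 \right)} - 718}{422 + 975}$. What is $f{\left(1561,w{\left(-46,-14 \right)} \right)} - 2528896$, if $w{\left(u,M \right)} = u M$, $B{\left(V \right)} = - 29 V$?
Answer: $- \frac{3529788915}{1397} \approx -2.5267 \cdot 10^{6}$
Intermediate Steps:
$G = - \frac{1588}{1397}$ ($G = \frac{\left(-29\right) 30 - 718}{422 + 975} = \frac{-870 - 718}{1397} = \left(-1588\right) \frac{1}{1397} = - \frac{1588}{1397} \approx -1.1367$)
$w{\left(u,M \right)} = M u$
$f{\left(X,v \right)} = - \frac{1588}{1397} + X + v$ ($f{\left(X,v \right)} = \left(X + v\right) - \frac{1588}{1397} = - \frac{1588}{1397} + X + v$)
$f{\left(1561,w{\left(-46,-14 \right)} \right)} - 2528896 = \left(- \frac{1588}{1397} + 1561 - -644\right) - 2528896 = \left(- \frac{1588}{1397} + 1561 + 644\right) - 2528896 = \frac{3078797}{1397} - 2528896 = - \frac{3529788915}{1397}$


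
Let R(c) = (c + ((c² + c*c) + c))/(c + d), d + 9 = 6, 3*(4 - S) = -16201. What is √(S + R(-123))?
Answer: 29*√301/7 ≈ 71.876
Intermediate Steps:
S = 16213/3 (S = 4 - ⅓*(-16201) = 4 + 16201/3 = 16213/3 ≈ 5404.3)
d = -3 (d = -9 + 6 = -3)
R(c) = (2*c + 2*c²)/(-3 + c) (R(c) = (c + ((c² + c*c) + c))/(c - 3) = (c + ((c² + c²) + c))/(-3 + c) = (c + (2*c² + c))/(-3 + c) = (c + (c + 2*c²))/(-3 + c) = (2*c + 2*c²)/(-3 + c))
√(S + R(-123)) = √(16213/3 + 2*(-123)*(1 - 123)/(-3 - 123)) = √(16213/3 + 2*(-123)*(-122)/(-126)) = √(16213/3 + 2*(-123)*(-1/126)*(-122)) = √(16213/3 - 5002/21) = √(36163/7) = 29*√301/7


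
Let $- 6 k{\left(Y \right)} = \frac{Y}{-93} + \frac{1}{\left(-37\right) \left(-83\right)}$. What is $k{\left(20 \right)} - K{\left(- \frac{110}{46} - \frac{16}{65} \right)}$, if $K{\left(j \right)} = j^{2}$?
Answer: $- \frac{26504978358707}{3829979070450} \approx -6.9204$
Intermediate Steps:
$k{\left(Y \right)} = - \frac{1}{18426} + \frac{Y}{558}$ ($k{\left(Y \right)} = - \frac{\frac{Y}{-93} + \frac{1}{\left(-37\right) \left(-83\right)}}{6} = - \frac{Y \left(- \frac{1}{93}\right) - - \frac{1}{3071}}{6} = - \frac{- \frac{Y}{93} + \frac{1}{3071}}{6} = - \frac{\frac{1}{3071} - \frac{Y}{93}}{6} = - \frac{1}{18426} + \frac{Y}{558}$)
$k{\left(20 \right)} - K{\left(- \frac{110}{46} - \frac{16}{65} \right)} = \left(- \frac{1}{18426} + \frac{1}{558} \cdot 20\right) - \left(- \frac{110}{46} - \frac{16}{65}\right)^{2} = \left(- \frac{1}{18426} + \frac{10}{279}\right) - \left(\left(-110\right) \frac{1}{46} - \frac{16}{65}\right)^{2} = \frac{61327}{1713618} - \left(- \frac{55}{23} - \frac{16}{65}\right)^{2} = \frac{61327}{1713618} - \left(- \frac{3943}{1495}\right)^{2} = \frac{61327}{1713618} - \frac{15547249}{2235025} = - \frac{26504978358707}{3829979070450}$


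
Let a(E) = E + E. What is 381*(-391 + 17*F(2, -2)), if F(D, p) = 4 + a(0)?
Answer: -123063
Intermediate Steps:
a(E) = 2*E
F(D, p) = 4 (F(D, p) = 4 + 2*0 = 4 + 0 = 4)
381*(-391 + 17*F(2, -2)) = 381*(-391 + 17*4) = 381*(-391 + 68) = 381*(-323) = -123063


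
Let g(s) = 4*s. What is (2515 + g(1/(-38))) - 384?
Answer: 40487/19 ≈ 2130.9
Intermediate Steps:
(2515 + g(1/(-38))) - 384 = (2515 + 4/(-38)) - 384 = (2515 + 4*(-1/38)) - 384 = (2515 - 2/19) - 384 = 47783/19 - 384 = 40487/19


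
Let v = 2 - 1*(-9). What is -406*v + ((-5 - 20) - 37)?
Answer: -4528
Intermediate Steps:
v = 11 (v = 2 + 9 = 11)
-406*v + ((-5 - 20) - 37) = -406*11 + ((-5 - 20) - 37) = -4466 + (-25 - 37) = -4466 - 62 = -4528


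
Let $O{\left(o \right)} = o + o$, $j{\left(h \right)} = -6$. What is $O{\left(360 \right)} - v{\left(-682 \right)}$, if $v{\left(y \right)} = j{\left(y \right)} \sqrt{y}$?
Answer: $720 + 6 i \sqrt{682} \approx 720.0 + 156.69 i$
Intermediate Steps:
$O{\left(o \right)} = 2 o$
$v{\left(y \right)} = - 6 \sqrt{y}$
$O{\left(360 \right)} - v{\left(-682 \right)} = 2 \cdot 360 - - 6 \sqrt{-682} = 720 - - 6 i \sqrt{682} = 720 + 6 i \sqrt{682}$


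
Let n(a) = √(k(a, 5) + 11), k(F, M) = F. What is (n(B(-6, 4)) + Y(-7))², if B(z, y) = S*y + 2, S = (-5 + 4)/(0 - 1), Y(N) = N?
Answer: (7 - √17)² ≈ 8.2765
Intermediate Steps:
S = 1 (S = -1/(-1) = -1*(-1) = 1)
B(z, y) = 2 + y (B(z, y) = 1*y + 2 = y + 2 = 2 + y)
n(a) = √(11 + a) (n(a) = √(a + 11) = √(11 + a))
(n(B(-6, 4)) + Y(-7))² = (√(11 + (2 + 4)) - 7)² = (√(11 + 6) - 7)² = (√17 - 7)² = (-7 + √17)²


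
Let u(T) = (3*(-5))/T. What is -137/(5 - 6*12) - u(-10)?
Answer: 73/134 ≈ 0.54478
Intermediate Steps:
u(T) = -15/T
-137/(5 - 6*12) - u(-10) = -137/(5 - 6*12) - (-15)/(-10) = -137/(5 - 72) - (-15)*(-1)/10 = -137/(-67) - 1*3/2 = -137*(-1/67) - 3/2 = 137/67 - 3/2 = 73/134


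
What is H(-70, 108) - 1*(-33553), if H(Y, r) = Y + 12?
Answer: 33495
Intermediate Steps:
H(Y, r) = 12 + Y
H(-70, 108) - 1*(-33553) = (12 - 70) - 1*(-33553) = -58 + 33553 = 33495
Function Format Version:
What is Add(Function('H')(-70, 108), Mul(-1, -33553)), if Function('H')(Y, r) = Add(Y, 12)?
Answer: 33495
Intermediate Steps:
Function('H')(Y, r) = Add(12, Y)
Add(Function('H')(-70, 108), Mul(-1, -33553)) = Add(Add(12, -70), Mul(-1, -33553)) = Add(-58, 33553) = 33495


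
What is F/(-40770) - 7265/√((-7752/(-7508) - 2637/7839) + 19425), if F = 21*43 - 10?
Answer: -893/40770 - 7265*√12980202095248726/15879214756 ≈ -52.147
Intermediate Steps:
F = 893 (F = 903 - 10 = 893)
F/(-40770) - 7265/√((-7752/(-7508) - 2637/7839) + 19425) = 893/(-40770) - 7265/√((-7752/(-7508) - 2637/7839) + 19425) = 893*(-1/40770) - 7265/√((-7752*(-1/7508) - 2637*1/7839) + 19425) = -893/40770 - 7265/√((1938/1877 - 293/871) + 19425) = -893/40770 - 7265/√(1138037/1634867 + 19425) = -893/40770 - 7265*√12980202095248726/15879214756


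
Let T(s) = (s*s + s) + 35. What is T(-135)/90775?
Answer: 725/3631 ≈ 0.19967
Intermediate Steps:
T(s) = 35 + s + s² (T(s) = (s² + s) + 35 = (s + s²) + 35 = 35 + s + s²)
T(-135)/90775 = (35 - 135 + (-135)²)/90775 = (35 - 135 + 18225)*(1/90775) = 18125*(1/90775) = 725/3631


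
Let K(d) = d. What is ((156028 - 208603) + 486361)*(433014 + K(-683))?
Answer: 187539135166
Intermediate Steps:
((156028 - 208603) + 486361)*(433014 + K(-683)) = ((156028 - 208603) + 486361)*(433014 - 683) = (-52575 + 486361)*432331 = 433786*432331 = 187539135166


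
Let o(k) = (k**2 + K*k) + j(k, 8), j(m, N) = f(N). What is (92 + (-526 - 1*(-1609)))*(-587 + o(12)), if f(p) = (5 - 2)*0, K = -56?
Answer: -1310125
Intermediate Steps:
f(p) = 0 (f(p) = 3*0 = 0)
j(m, N) = 0
o(k) = k**2 - 56*k (o(k) = (k**2 - 56*k) + 0 = k**2 - 56*k)
(92 + (-526 - 1*(-1609)))*(-587 + o(12)) = (92 + (-526 - 1*(-1609)))*(-587 + 12*(-56 + 12)) = (92 + (-526 + 1609))*(-587 + 12*(-44)) = (92 + 1083)*(-587 - 528) = 1175*(-1115) = -1310125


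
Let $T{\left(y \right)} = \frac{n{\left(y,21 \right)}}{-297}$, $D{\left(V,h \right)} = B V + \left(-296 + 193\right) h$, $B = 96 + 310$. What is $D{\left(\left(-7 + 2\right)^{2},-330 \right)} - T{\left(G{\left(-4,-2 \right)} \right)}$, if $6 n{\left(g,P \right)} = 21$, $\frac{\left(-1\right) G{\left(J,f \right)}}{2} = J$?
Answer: $\frac{26219167}{594} \approx 44140.0$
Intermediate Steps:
$G{\left(J,f \right)} = - 2 J$
$n{\left(g,P \right)} = \frac{7}{2}$ ($n{\left(g,P \right)} = \frac{1}{6} \cdot 21 = \frac{7}{2}$)
$B = 406$
$D{\left(V,h \right)} = - 103 h + 406 V$ ($D{\left(V,h \right)} = 406 V + \left(-296 + 193\right) h = 406 V - 103 h = - 103 h + 406 V$)
$T{\left(y \right)} = - \frac{7}{594}$ ($T{\left(y \right)} = \frac{7}{2 \left(-297\right)} = \frac{7}{2} \left(- \frac{1}{297}\right) = - \frac{7}{594}$)
$D{\left(\left(-7 + 2\right)^{2},-330 \right)} - T{\left(G{\left(-4,-2 \right)} \right)} = \left(\left(-103\right) \left(-330\right) + 406 \left(-7 + 2\right)^{2}\right) - - \frac{7}{594} = \left(33990 + 406 \left(-5\right)^{2}\right) + \frac{7}{594} = \left(33990 + 406 \cdot 25\right) + \frac{7}{594} = \left(33990 + 10150\right) + \frac{7}{594} = 44140 + \frac{7}{594} = \frac{26219167}{594}$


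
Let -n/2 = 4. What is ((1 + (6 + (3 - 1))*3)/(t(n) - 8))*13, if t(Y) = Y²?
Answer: 325/56 ≈ 5.8036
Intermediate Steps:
n = -8 (n = -2*4 = -8)
((1 + (6 + (3 - 1))*3)/(t(n) - 8))*13 = ((1 + (6 + (3 - 1))*3)/((-8)² - 8))*13 = ((1 + (6 + 2)*3)/(64 - 8))*13 = ((1 + 8*3)/56)*13 = ((1 + 24)/56)*13 = ((1/56)*25)*13 = (25/56)*13 = 325/56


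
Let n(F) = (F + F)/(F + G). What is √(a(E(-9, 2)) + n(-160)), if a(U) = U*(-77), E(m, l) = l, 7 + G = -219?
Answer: I*√5705466/193 ≈ 12.376*I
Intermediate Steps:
G = -226 (G = -7 - 219 = -226)
a(U) = -77*U
n(F) = 2*F/(-226 + F) (n(F) = (F + F)/(F - 226) = (2*F)/(-226 + F) = 2*F/(-226 + F))
√(a(E(-9, 2)) + n(-160)) = √(-77*2 + 2*(-160)/(-226 - 160)) = √(-154 + 2*(-160)/(-386)) = √(-154 + 2*(-160)*(-1/386)) = √(-154 + 160/193) = √(-29562/193) = I*√5705466/193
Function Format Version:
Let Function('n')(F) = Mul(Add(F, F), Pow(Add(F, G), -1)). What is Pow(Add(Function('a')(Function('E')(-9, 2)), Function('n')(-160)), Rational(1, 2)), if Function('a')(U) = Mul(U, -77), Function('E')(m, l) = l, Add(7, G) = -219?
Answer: Mul(Rational(1, 193), I, Pow(5705466, Rational(1, 2))) ≈ Mul(12.376, I)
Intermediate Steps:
G = -226 (G = Add(-7, -219) = -226)
Function('a')(U) = Mul(-77, U)
Function('n')(F) = Mul(2, F, Pow(Add(-226, F), -1)) (Function('n')(F) = Mul(Add(F, F), Pow(Add(F, -226), -1)) = Mul(Mul(2, F), Pow(Add(-226, F), -1)) = Mul(2, F, Pow(Add(-226, F), -1)))
Pow(Add(Function('a')(Function('E')(-9, 2)), Function('n')(-160)), Rational(1, 2)) = Pow(Add(Mul(-77, 2), Mul(2, -160, Pow(Add(-226, -160), -1))), Rational(1, 2)) = Pow(Add(-154, Mul(2, -160, Pow(-386, -1))), Rational(1, 2)) = Pow(Add(-154, Mul(2, -160, Rational(-1, 386))), Rational(1, 2)) = Pow(Add(-154, Rational(160, 193)), Rational(1, 2)) = Pow(Rational(-29562, 193), Rational(1, 2)) = Mul(Rational(1, 193), I, Pow(5705466, Rational(1, 2)))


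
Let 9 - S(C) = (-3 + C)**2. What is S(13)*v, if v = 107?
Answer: -9737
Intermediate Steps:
S(C) = 9 - (-3 + C)**2
S(13)*v = (13*(6 - 1*13))*107 = (13*(6 - 13))*107 = (13*(-7))*107 = -91*107 = -9737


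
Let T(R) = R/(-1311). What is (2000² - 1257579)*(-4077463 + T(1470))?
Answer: -4886587852798641/437 ≈ -1.1182e+13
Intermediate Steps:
T(R) = -R/1311 (T(R) = R*(-1/1311) = -R/1311)
(2000² - 1257579)*(-4077463 + T(1470)) = (2000² - 1257579)*(-4077463 - 1/1311*1470) = (4000000 - 1257579)*(-4077463 - 490/437) = 2742421*(-1781851821/437) = -4886587852798641/437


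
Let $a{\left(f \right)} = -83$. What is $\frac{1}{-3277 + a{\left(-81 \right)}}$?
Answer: $- \frac{1}{3360} \approx -0.00029762$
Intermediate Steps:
$\frac{1}{-3277 + a{\left(-81 \right)}} = \frac{1}{-3277 - 83} = \frac{1}{-3360} = - \frac{1}{3360}$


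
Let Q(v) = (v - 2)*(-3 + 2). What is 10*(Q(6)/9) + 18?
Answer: 122/9 ≈ 13.556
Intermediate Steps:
Q(v) = 2 - v (Q(v) = (-2 + v)*(-1) = 2 - v)
10*(Q(6)/9) + 18 = 10*((2 - 1*6)/9) + 18 = 10*((2 - 6)*(⅑)) + 18 = 10*(-4*⅑) + 18 = 10*(-4/9) + 18 = -40/9 + 18 = 122/9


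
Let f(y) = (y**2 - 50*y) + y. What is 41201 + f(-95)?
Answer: 54881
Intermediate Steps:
f(y) = y**2 - 49*y
41201 + f(-95) = 41201 - 95*(-49 - 95) = 41201 - 95*(-144) = 41201 + 13680 = 54881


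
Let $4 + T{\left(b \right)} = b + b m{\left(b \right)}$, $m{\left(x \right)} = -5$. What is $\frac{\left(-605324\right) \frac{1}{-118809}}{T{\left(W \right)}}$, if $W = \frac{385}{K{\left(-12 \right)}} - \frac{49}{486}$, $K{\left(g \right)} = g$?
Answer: $\frac{16343748}{400135511} \approx 0.040846$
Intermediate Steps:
$W = - \frac{31283}{972}$ ($W = \frac{385}{-12} - \frac{49}{486} = 385 \left(- \frac{1}{12}\right) - \frac{49}{486} = - \frac{385}{12} - \frac{49}{486} = - \frac{31283}{972} \approx -32.184$)
$T{\left(b \right)} = -4 - 4 b$ ($T{\left(b \right)} = -4 + \left(b + b \left(-5\right)\right) = -4 + \left(b - 5 b\right) = -4 - 4 b$)
$\frac{\left(-605324\right) \frac{1}{-118809}}{T{\left(W \right)}} = \frac{\left(-605324\right) \frac{1}{-118809}}{-4 - - \frac{31283}{243}} = \frac{\left(-605324\right) \left(- \frac{1}{118809}\right)}{-4 + \frac{31283}{243}} = \frac{605324}{118809 \cdot \frac{30311}{243}} = \frac{605324}{118809} \cdot \frac{243}{30311} = \frac{16343748}{400135511}$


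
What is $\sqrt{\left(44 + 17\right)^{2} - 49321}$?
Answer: $20 i \sqrt{114} \approx 213.54 i$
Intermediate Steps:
$\sqrt{\left(44 + 17\right)^{2} - 49321} = \sqrt{61^{2} - 49321} = \sqrt{3721 - 49321} = \sqrt{-45600} = 20 i \sqrt{114}$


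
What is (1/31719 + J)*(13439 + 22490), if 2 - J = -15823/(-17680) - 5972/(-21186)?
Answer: 58565254983941957/1980156269520 ≈ 29576.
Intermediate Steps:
J = 154162961/187284240 (J = 2 - (-15823/(-17680) - 5972/(-21186)) = 2 - (-15823*(-1/17680) - 5972*(-1/21186)) = 2 - (15823/17680 + 2986/10593) = 2 - 1*220405519/187284240 = 2 - 220405519/187284240 = 154162961/187284240 ≈ 0.82315)
(1/31719 + J)*(13439 + 22490) = (1/31719 + 154162961/187284240)*(13439 + 22490) = (1/31719 + 154162961/187284240)*35929 = (1630027414733/1980156269520)*35929 = 58565254983941957/1980156269520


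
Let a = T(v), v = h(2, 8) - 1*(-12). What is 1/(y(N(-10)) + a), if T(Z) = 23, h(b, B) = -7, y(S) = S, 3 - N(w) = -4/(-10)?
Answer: 5/128 ≈ 0.039063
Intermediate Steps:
N(w) = 13/5 (N(w) = 3 - (-4)/(-10) = 3 - (-4)*(-1)/10 = 3 - 1*⅖ = 3 - ⅖ = 13/5)
v = 5 (v = -7 - 1*(-12) = -7 + 12 = 5)
a = 23
1/(y(N(-10)) + a) = 1/(13/5 + 23) = 1/(128/5) = 5/128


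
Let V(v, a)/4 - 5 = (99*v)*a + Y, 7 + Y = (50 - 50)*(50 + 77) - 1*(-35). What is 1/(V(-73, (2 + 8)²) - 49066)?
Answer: -1/2939734 ≈ -3.4017e-7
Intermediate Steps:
Y = 28 (Y = -7 + ((50 - 50)*(50 + 77) - 1*(-35)) = -7 + (0*127 + 35) = -7 + (0 + 35) = -7 + 35 = 28)
V(v, a) = 132 + 396*a*v (V(v, a) = 20 + 4*((99*v)*a + 28) = 20 + 4*(99*a*v + 28) = 20 + 4*(28 + 99*a*v) = 20 + (112 + 396*a*v) = 132 + 396*a*v)
1/(V(-73, (2 + 8)²) - 49066) = 1/((132 + 396*(2 + 8)²*(-73)) - 49066) = 1/((132 + 396*10²*(-73)) - 49066) = 1/((132 + 396*100*(-73)) - 49066) = 1/((132 - 2890800) - 49066) = 1/(-2890668 - 49066) = 1/(-2939734) = -1/2939734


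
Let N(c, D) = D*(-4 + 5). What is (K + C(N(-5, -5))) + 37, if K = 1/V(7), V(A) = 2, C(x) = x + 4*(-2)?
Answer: 49/2 ≈ 24.500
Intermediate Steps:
N(c, D) = D (N(c, D) = D*1 = D)
C(x) = -8 + x (C(x) = x - 8 = -8 + x)
K = ½ (K = 1/2 = ½ ≈ 0.50000)
(K + C(N(-5, -5))) + 37 = (½ + (-8 - 5)) + 37 = (½ - 13) + 37 = -25/2 + 37 = 49/2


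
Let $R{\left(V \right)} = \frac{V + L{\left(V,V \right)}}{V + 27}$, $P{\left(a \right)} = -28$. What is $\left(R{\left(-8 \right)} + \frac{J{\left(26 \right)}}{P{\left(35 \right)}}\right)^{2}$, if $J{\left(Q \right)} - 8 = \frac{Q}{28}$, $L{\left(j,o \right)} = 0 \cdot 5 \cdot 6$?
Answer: $\frac{30371121}{55472704} \approx 0.5475$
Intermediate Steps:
$L{\left(j,o \right)} = 0$ ($L{\left(j,o \right)} = 0 \cdot 6 = 0$)
$R{\left(V \right)} = \frac{V}{27 + V}$ ($R{\left(V \right)} = \frac{V + 0}{V + 27} = \frac{V}{27 + V}$)
$J{\left(Q \right)} = 8 + \frac{Q}{28}$
$\left(R{\left(-8 \right)} + \frac{J{\left(26 \right)}}{P{\left(35 \right)}}\right)^{2} = \left(- \frac{8}{27 - 8} + \frac{8 + \frac{1}{28} \cdot 26}{-28}\right)^{2} = \left(- \frac{8}{19} + \left(8 + \frac{13}{14}\right) \left(- \frac{1}{28}\right)\right)^{2} = \left(\left(-8\right) \frac{1}{19} + \frac{125}{14} \left(- \frac{1}{28}\right)\right)^{2} = \left(- \frac{8}{19} - \frac{125}{392}\right)^{2} = \left(- \frac{5511}{7448}\right)^{2} = \frac{30371121}{55472704}$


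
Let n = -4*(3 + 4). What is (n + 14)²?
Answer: 196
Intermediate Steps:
n = -28 (n = -4*7 = -28)
(n + 14)² = (-28 + 14)² = (-14)² = 196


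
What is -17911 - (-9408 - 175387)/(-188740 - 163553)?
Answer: -6310104718/352293 ≈ -17912.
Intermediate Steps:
-17911 - (-9408 - 175387)/(-188740 - 163553) = -17911 - (-184795)/(-352293) = -17911 - (-184795)*(-1)/352293 = -17911 - 1*184795/352293 = -17911 - 184795/352293 = -6310104718/352293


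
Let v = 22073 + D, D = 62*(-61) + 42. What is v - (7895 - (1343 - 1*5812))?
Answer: 5969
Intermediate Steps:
D = -3740 (D = -3782 + 42 = -3740)
v = 18333 (v = 22073 - 3740 = 18333)
v - (7895 - (1343 - 1*5812)) = 18333 - (7895 - (1343 - 1*5812)) = 18333 - (7895 - (1343 - 5812)) = 18333 - (7895 - 1*(-4469)) = 18333 - (7895 + 4469) = 18333 - 1*12364 = 18333 - 12364 = 5969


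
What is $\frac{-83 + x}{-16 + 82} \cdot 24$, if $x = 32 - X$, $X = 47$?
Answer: $- \frac{392}{11} \approx -35.636$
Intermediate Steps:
$x = -15$ ($x = 32 - 47 = -15$)
$\frac{-83 + x}{-16 + 82} \cdot 24 = \frac{-83 - 15}{-16 + 82} \cdot 24 = - \frac{98}{66} \cdot 24 = \left(-98\right) \frac{1}{66} \cdot 24 = \left(- \frac{49}{33}\right) 24 = - \frac{392}{11}$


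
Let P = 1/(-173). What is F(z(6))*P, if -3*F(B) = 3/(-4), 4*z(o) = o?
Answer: -1/692 ≈ -0.0014451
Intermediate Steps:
z(o) = o/4
F(B) = ¼ (F(B) = -1/(-4) = -(-1)/4 = -⅓*(-¾) = ¼)
P = -1/173 ≈ -0.0057803
F(z(6))*P = (¼)*(-1/173) = -1/692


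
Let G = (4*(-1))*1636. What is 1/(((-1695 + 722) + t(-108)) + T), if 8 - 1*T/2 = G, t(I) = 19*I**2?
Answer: 1/233747 ≈ 4.2781e-6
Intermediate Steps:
G = -6544 (G = -4*1636 = -6544)
T = 13104 (T = 16 - 2*(-6544) = 16 + 13088 = 13104)
1/(((-1695 + 722) + t(-108)) + T) = 1/(((-1695 + 722) + 19*(-108)**2) + 13104) = 1/((-973 + 19*11664) + 13104) = 1/((-973 + 221616) + 13104) = 1/(220643 + 13104) = 1/233747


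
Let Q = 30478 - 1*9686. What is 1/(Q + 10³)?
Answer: 1/21792 ≈ 4.5888e-5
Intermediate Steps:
Q = 20792 (Q = 30478 - 9686 = 20792)
1/(Q + 10³) = 1/(20792 + 10³) = 1/(20792 + 1000) = 1/21792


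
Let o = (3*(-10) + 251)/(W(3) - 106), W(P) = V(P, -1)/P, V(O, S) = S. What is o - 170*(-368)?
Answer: 19955977/319 ≈ 62558.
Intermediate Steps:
W(P) = -1/P
o = -663/319 (o = (3*(-10) + 251)/(-1/3 - 106) = (-30 + 251)/(-1*1/3 - 106) = 221/(-1/3 - 106) = 221/(-319/3) = 221*(-3/319) = -663/319 ≈ -2.0784)
o - 170*(-368) = -663/319 - 170*(-368) = -663/319 + 62560 = 19955977/319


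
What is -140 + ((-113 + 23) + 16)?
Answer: -214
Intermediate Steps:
-140 + ((-113 + 23) + 16) = -140 + (-90 + 16) = -140 - 74 = -214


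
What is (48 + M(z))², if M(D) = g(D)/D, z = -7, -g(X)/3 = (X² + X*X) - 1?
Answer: 393129/49 ≈ 8023.0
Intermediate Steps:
g(X) = 3 - 6*X² (g(X) = -3*((X² + X*X) - 1) = -3*((X² + X²) - 1) = -3*(2*X² - 1) = -3*(-1 + 2*X²) = 3 - 6*X²)
M(D) = (3 - 6*D²)/D
(48 + M(z))² = (48 + (-6*(-7) + 3/(-7)))² = (48 + (42 + 3*(-⅐)))² = (48 + (42 - 3/7))² = (48 + 291/7)² = (627/7)² = 393129/49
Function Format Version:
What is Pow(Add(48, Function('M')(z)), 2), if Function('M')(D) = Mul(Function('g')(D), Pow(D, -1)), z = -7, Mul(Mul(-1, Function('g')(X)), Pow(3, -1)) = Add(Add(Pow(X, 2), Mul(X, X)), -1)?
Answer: Rational(393129, 49) ≈ 8023.0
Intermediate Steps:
Function('g')(X) = Add(3, Mul(-6, Pow(X, 2))) (Function('g')(X) = Mul(-3, Add(Add(Pow(X, 2), Mul(X, X)), -1)) = Mul(-3, Add(Add(Pow(X, 2), Pow(X, 2)), -1)) = Mul(-3, Add(Mul(2, Pow(X, 2)), -1)) = Mul(-3, Add(-1, Mul(2, Pow(X, 2)))) = Add(3, Mul(-6, Pow(X, 2))))
Function('M')(D) = Mul(Pow(D, -1), Add(3, Mul(-6, Pow(D, 2)))) (Function('M')(D) = Mul(Add(3, Mul(-6, Pow(D, 2))), Pow(D, -1)) = Mul(Pow(D, -1), Add(3, Mul(-6, Pow(D, 2)))))
Pow(Add(48, Function('M')(z)), 2) = Pow(Add(48, Add(Mul(-6, -7), Mul(3, Pow(-7, -1)))), 2) = Pow(Add(48, Add(42, Mul(3, Rational(-1, 7)))), 2) = Pow(Add(48, Add(42, Rational(-3, 7))), 2) = Pow(Add(48, Rational(291, 7)), 2) = Pow(Rational(627, 7), 2) = Rational(393129, 49)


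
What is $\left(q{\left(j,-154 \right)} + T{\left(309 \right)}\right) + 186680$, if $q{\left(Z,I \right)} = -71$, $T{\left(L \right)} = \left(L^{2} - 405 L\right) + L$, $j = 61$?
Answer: $157254$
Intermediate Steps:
$T{\left(L \right)} = L^{2} - 404 L$
$\left(q{\left(j,-154 \right)} + T{\left(309 \right)}\right) + 186680 = \left(-71 + 309 \left(-404 + 309\right)\right) + 186680 = \left(-71 + 309 \left(-95\right)\right) + 186680 = \left(-71 - 29355\right) + 186680 = -29426 + 186680 = 157254$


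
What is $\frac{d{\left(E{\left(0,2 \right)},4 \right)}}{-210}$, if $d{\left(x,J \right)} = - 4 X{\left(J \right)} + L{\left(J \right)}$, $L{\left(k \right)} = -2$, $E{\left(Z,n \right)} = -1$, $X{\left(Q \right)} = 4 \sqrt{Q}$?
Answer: $\frac{17}{105} \approx 0.1619$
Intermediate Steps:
$d{\left(x,J \right)} = -2 - 16 \sqrt{J}$ ($d{\left(x,J \right)} = - 4 \cdot 4 \sqrt{J} - 2 = - 16 \sqrt{J} - 2 = -2 - 16 \sqrt{J}$)
$\frac{d{\left(E{\left(0,2 \right)},4 \right)}}{-210} = \frac{-2 - 16 \sqrt{4}}{-210} = \left(-2 - 32\right) \left(- \frac{1}{210}\right) = \left(-34\right) \left(- \frac{1}{210}\right) = \frac{17}{105}$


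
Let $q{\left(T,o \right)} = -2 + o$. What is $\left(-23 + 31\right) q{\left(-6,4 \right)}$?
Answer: $16$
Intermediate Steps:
$\left(-23 + 31\right) q{\left(-6,4 \right)} = \left(-23 + 31\right) \left(-2 + 4\right) = 8 \cdot 2 = 16$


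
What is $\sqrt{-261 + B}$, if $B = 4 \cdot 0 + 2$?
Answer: $i \sqrt{259} \approx 16.093 i$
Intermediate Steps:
$B = 2$ ($B = 0 + 2 = 2$)
$\sqrt{-261 + B} = \sqrt{-261 + 2} = \sqrt{-259} = i \sqrt{259}$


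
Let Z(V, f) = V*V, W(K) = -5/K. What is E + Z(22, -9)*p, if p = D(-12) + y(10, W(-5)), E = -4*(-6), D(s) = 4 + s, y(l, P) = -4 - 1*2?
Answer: -6752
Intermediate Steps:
y(l, P) = -6 (y(l, P) = -4 - 2 = -6)
E = 24
Z(V, f) = V²
p = -14 (p = (4 - 12) - 6 = -8 - 6 = -14)
E + Z(22, -9)*p = 24 + 22²*(-14) = 24 + 484*(-14) = 24 - 6776 = -6752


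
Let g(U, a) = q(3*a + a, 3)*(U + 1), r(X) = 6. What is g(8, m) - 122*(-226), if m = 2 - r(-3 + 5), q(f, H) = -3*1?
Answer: 27545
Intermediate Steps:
q(f, H) = -3
m = -4 (m = 2 - 1*6 = 2 - 6 = -4)
g(U, a) = -3 - 3*U (g(U, a) = -3*(U + 1) = -3*(1 + U) = -3 - 3*U)
g(8, m) - 122*(-226) = (-3 - 3*8) - 122*(-226) = (-3 - 24) + 27572 = -27 + 27572 = 27545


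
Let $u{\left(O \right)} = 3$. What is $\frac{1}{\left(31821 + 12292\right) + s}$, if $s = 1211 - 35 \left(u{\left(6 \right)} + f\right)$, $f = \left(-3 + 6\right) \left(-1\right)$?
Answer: $\frac{1}{45324} \approx 2.2063 \cdot 10^{-5}$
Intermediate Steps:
$f = -3$ ($f = 3 \left(-1\right) = -3$)
$s = 1211$ ($s = 1211 - 35 \left(3 - 3\right) = 1211 - 0 = 1211 + 0 = 1211$)
$\frac{1}{\left(31821 + 12292\right) + s} = \frac{1}{\left(31821 + 12292\right) + 1211} = \frac{1}{44113 + 1211} = \frac{1}{45324}$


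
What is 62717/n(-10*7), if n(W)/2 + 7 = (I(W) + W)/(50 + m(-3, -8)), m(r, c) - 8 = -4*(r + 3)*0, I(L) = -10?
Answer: -1818793/486 ≈ -3742.4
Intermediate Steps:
m(r, c) = 8 (m(r, c) = 8 - 4*(r + 3)*0 = 8 - 4*(3 + r)*0 = 8 + (-12 - 4*r)*0 = 8 + 0 = 8)
n(W) = -416/29 + W/29 (n(W) = -14 + 2*((-10 + W)/(50 + 8)) = -14 + 2*((-10 + W)/58) = -14 + 2*((-10 + W)*(1/58)) = -14 + 2*(-5/29 + W/58) = -14 + (-10/29 + W/29) = -416/29 + W/29)
62717/n(-10*7) = 62717/(-416/29 + (-10*7)/29) = 62717/(-416/29 + (1/29)*(-70)) = 62717/(-416/29 - 70/29) = 62717/(-486/29) = 62717*(-29/486) = -1818793/486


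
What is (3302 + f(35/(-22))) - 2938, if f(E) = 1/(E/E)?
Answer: 365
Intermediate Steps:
f(E) = 1 (f(E) = 1/1 = 1)
(3302 + f(35/(-22))) - 2938 = (3302 + 1) - 2938 = 3303 - 2938 = 365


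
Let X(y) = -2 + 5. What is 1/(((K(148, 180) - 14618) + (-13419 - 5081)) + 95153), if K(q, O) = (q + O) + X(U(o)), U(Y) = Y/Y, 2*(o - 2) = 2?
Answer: 1/62366 ≈ 1.6034e-5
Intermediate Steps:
o = 3 (o = 2 + (1/2)*2 = 2 + 1 = 3)
U(Y) = 1
X(y) = 3
K(q, O) = 3 + O + q (K(q, O) = (q + O) + 3 = (O + q) + 3 = 3 + O + q)
1/(((K(148, 180) - 14618) + (-13419 - 5081)) + 95153) = 1/((((3 + 180 + 148) - 14618) + (-13419 - 5081)) + 95153) = 1/(((331 - 14618) - 18500) + 95153) = 1/((-14287 - 18500) + 95153) = 1/(-32787 + 95153) = 1/62366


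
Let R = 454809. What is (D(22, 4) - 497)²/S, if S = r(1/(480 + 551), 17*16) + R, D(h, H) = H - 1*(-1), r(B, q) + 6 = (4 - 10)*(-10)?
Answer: 80688/151621 ≈ 0.53217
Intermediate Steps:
r(B, q) = 54 (r(B, q) = -6 + (4 - 10)*(-10) = -6 - 6*(-10) = -6 + 60 = 54)
D(h, H) = 1 + H (D(h, H) = H + 1 = 1 + H)
S = 454863 (S = 54 + 454809 = 454863)
(D(22, 4) - 497)²/S = ((1 + 4) - 497)²/454863 = (5 - 497)²*(1/454863) = (-492)²*(1/454863) = 242064*(1/454863) = 80688/151621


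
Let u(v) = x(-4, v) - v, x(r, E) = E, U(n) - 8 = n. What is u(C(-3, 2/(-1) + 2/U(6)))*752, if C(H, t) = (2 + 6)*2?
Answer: 0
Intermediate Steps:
U(n) = 8 + n
C(H, t) = 16 (C(H, t) = 8*2 = 16)
u(v) = 0 (u(v) = v - v = 0)
u(C(-3, 2/(-1) + 2/U(6)))*752 = 0*752 = 0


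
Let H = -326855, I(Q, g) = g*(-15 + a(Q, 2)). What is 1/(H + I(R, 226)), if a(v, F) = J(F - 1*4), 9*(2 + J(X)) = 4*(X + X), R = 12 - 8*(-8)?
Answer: -9/2979889 ≈ -3.0202e-6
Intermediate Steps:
R = 76 (R = 12 + 64 = 76)
J(X) = -2 + 8*X/9 (J(X) = -2 + (4*(X + X))/9 = -2 + (4*(2*X))/9 = -2 + (8*X)/9 = -2 + 8*X/9)
a(v, F) = -50/9 + 8*F/9 (a(v, F) = -2 + 8*(F - 1*4)/9 = -2 + 8*(F - 4)/9 = -2 + 8*(-4 + F)/9 = -2 + (-32/9 + 8*F/9) = -50/9 + 8*F/9)
I(Q, g) = -169*g/9 (I(Q, g) = g*(-15 + (-50/9 + (8/9)*2)) = g*(-15 + (-50/9 + 16/9)) = g*(-15 - 34/9) = g*(-169/9) = -169*g/9)
1/(H + I(R, 226)) = 1/(-326855 - 169/9*226) = 1/(-326855 - 38194/9) = 1/(-2979889/9) = -9/2979889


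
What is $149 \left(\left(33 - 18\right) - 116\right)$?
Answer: $-15049$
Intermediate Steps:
$149 \left(\left(33 - 18\right) - 116\right) = 149 \left(15 - 116\right) = 149 \left(-101\right) = -15049$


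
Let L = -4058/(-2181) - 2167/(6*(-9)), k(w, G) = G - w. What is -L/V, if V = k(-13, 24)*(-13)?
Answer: 1648453/18883098 ≈ 0.087298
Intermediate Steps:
V = -481 (V = (24 - 1*(-13))*(-13) = (24 + 13)*(-13) = 37*(-13) = -481)
L = 1648453/39258 (L = -4058*(-1/2181) - 2167/(-54) = 4058/2181 - 2167*(-1/54) = 4058/2181 + 2167/54 = 1648453/39258 ≈ 41.990)
-L/V = -1648453/(39258*(-481)) = -1648453*(-1)/(39258*481) = -1*(-1648453/18883098) = 1648453/18883098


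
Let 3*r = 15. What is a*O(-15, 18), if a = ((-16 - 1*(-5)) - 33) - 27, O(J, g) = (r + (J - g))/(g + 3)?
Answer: 284/3 ≈ 94.667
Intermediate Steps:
r = 5 (r = (1/3)*15 = 5)
O(J, g) = (5 + J - g)/(3 + g) (O(J, g) = (5 + (J - g))/(g + 3) = (5 + J - g)/(3 + g))
a = -71 (a = ((-16 + 5) - 33) - 27 = (-11 - 33) - 27 = -44 - 27 = -71)
a*O(-15, 18) = -71*(5 - 15 - 1*18)/(3 + 18) = -71*(5 - 15 - 18)/21 = -71*(-28)/21 = -71*(-4/3) = 284/3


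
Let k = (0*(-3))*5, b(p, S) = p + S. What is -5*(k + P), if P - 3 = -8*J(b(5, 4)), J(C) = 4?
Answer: 145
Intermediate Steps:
b(p, S) = S + p
k = 0 (k = 0*5 = 0)
P = -29 (P = 3 - 8*4 = 3 - 32 = -29)
-5*(k + P) = -5*(0 - 29) = -5*(-29) = 145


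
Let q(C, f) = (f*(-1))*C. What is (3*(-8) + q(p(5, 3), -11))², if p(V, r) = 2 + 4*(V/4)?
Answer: 2809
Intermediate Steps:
p(V, r) = 2 + V (p(V, r) = 2 + 4*(V*(¼)) = 2 + 4*(V/4) = 2 + V)
q(C, f) = -C*f (q(C, f) = (-f)*C = -C*f)
(3*(-8) + q(p(5, 3), -11))² = (3*(-8) - 1*(2 + 5)*(-11))² = (-24 - 1*7*(-11))² = (-24 + 77)² = 53² = 2809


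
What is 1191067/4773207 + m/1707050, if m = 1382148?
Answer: 4315244715493/4074051504675 ≈ 1.0592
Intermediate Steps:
1191067/4773207 + m/1707050 = 1191067/4773207 + 1382148/1707050 = 1191067*(1/4773207) + 1382148*(1/1707050) = 1191067/4773207 + 691074/853525 = 4315244715493/4074051504675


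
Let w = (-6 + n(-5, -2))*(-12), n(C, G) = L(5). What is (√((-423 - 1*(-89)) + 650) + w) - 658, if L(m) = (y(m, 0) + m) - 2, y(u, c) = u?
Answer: -682 + 2*√79 ≈ -664.22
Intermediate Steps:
L(m) = -2 + 2*m (L(m) = (m + m) - 2 = 2*m - 2 = -2 + 2*m)
n(C, G) = 8 (n(C, G) = -2 + 2*5 = -2 + 10 = 8)
w = -24 (w = (-6 + 8)*(-12) = 2*(-12) = -24)
(√((-423 - 1*(-89)) + 650) + w) - 658 = (√((-423 - 1*(-89)) + 650) - 24) - 658 = (√((-423 + 89) + 650) - 24) - 658 = (√(-334 + 650) - 24) - 658 = (√316 - 24) - 658 = (2*√79 - 24) - 658 = (-24 + 2*√79) - 658 = -682 + 2*√79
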